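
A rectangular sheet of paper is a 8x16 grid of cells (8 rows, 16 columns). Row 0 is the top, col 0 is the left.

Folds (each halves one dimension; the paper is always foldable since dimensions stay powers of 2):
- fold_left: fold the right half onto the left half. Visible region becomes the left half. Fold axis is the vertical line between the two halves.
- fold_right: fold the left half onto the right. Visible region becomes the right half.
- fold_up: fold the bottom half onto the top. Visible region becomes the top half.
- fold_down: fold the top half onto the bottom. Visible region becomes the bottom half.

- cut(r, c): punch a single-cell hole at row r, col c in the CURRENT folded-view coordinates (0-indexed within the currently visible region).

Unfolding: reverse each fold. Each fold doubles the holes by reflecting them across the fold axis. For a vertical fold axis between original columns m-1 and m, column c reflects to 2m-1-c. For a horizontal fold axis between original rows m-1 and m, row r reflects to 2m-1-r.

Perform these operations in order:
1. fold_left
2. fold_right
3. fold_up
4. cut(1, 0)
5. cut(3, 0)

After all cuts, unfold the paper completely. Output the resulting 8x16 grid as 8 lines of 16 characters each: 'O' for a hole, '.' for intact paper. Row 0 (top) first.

Answer: ................
...OO......OO...
................
...OO......OO...
...OO......OO...
................
...OO......OO...
................

Derivation:
Op 1 fold_left: fold axis v@8; visible region now rows[0,8) x cols[0,8) = 8x8
Op 2 fold_right: fold axis v@4; visible region now rows[0,8) x cols[4,8) = 8x4
Op 3 fold_up: fold axis h@4; visible region now rows[0,4) x cols[4,8) = 4x4
Op 4 cut(1, 0): punch at orig (1,4); cuts so far [(1, 4)]; region rows[0,4) x cols[4,8) = 4x4
Op 5 cut(3, 0): punch at orig (3,4); cuts so far [(1, 4), (3, 4)]; region rows[0,4) x cols[4,8) = 4x4
Unfold 1 (reflect across h@4): 4 holes -> [(1, 4), (3, 4), (4, 4), (6, 4)]
Unfold 2 (reflect across v@4): 8 holes -> [(1, 3), (1, 4), (3, 3), (3, 4), (4, 3), (4, 4), (6, 3), (6, 4)]
Unfold 3 (reflect across v@8): 16 holes -> [(1, 3), (1, 4), (1, 11), (1, 12), (3, 3), (3, 4), (3, 11), (3, 12), (4, 3), (4, 4), (4, 11), (4, 12), (6, 3), (6, 4), (6, 11), (6, 12)]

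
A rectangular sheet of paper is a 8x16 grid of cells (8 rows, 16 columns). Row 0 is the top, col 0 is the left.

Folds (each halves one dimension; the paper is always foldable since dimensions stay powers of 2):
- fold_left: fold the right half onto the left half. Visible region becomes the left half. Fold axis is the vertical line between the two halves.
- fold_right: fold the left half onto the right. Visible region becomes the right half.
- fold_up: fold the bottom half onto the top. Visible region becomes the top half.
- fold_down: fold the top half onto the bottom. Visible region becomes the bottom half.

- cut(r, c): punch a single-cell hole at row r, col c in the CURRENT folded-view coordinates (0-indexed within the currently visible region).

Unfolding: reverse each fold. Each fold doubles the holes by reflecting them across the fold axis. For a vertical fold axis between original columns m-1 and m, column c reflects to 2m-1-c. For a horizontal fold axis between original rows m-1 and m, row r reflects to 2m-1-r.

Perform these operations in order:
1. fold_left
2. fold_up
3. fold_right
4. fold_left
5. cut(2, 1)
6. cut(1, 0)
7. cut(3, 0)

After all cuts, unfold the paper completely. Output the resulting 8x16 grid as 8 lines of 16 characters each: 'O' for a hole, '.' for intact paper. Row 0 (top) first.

Op 1 fold_left: fold axis v@8; visible region now rows[0,8) x cols[0,8) = 8x8
Op 2 fold_up: fold axis h@4; visible region now rows[0,4) x cols[0,8) = 4x8
Op 3 fold_right: fold axis v@4; visible region now rows[0,4) x cols[4,8) = 4x4
Op 4 fold_left: fold axis v@6; visible region now rows[0,4) x cols[4,6) = 4x2
Op 5 cut(2, 1): punch at orig (2,5); cuts so far [(2, 5)]; region rows[0,4) x cols[4,6) = 4x2
Op 6 cut(1, 0): punch at orig (1,4); cuts so far [(1, 4), (2, 5)]; region rows[0,4) x cols[4,6) = 4x2
Op 7 cut(3, 0): punch at orig (3,4); cuts so far [(1, 4), (2, 5), (3, 4)]; region rows[0,4) x cols[4,6) = 4x2
Unfold 1 (reflect across v@6): 6 holes -> [(1, 4), (1, 7), (2, 5), (2, 6), (3, 4), (3, 7)]
Unfold 2 (reflect across v@4): 12 holes -> [(1, 0), (1, 3), (1, 4), (1, 7), (2, 1), (2, 2), (2, 5), (2, 6), (3, 0), (3, 3), (3, 4), (3, 7)]
Unfold 3 (reflect across h@4): 24 holes -> [(1, 0), (1, 3), (1, 4), (1, 7), (2, 1), (2, 2), (2, 5), (2, 6), (3, 0), (3, 3), (3, 4), (3, 7), (4, 0), (4, 3), (4, 4), (4, 7), (5, 1), (5, 2), (5, 5), (5, 6), (6, 0), (6, 3), (6, 4), (6, 7)]
Unfold 4 (reflect across v@8): 48 holes -> [(1, 0), (1, 3), (1, 4), (1, 7), (1, 8), (1, 11), (1, 12), (1, 15), (2, 1), (2, 2), (2, 5), (2, 6), (2, 9), (2, 10), (2, 13), (2, 14), (3, 0), (3, 3), (3, 4), (3, 7), (3, 8), (3, 11), (3, 12), (3, 15), (4, 0), (4, 3), (4, 4), (4, 7), (4, 8), (4, 11), (4, 12), (4, 15), (5, 1), (5, 2), (5, 5), (5, 6), (5, 9), (5, 10), (5, 13), (5, 14), (6, 0), (6, 3), (6, 4), (6, 7), (6, 8), (6, 11), (6, 12), (6, 15)]

Answer: ................
O..OO..OO..OO..O
.OO..OO..OO..OO.
O..OO..OO..OO..O
O..OO..OO..OO..O
.OO..OO..OO..OO.
O..OO..OO..OO..O
................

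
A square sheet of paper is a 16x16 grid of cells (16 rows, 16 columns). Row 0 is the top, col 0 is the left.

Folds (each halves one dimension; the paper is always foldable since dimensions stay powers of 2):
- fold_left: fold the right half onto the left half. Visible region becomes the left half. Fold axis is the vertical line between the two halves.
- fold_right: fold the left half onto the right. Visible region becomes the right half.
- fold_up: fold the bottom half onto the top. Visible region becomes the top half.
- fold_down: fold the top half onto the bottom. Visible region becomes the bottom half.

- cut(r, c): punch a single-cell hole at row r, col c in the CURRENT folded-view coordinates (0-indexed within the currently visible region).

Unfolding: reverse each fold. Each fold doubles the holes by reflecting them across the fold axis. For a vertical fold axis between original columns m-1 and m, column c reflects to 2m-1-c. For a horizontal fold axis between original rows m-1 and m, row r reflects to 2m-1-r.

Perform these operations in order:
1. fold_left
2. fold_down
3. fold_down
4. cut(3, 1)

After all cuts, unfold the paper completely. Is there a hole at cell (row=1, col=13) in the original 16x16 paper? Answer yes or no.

Op 1 fold_left: fold axis v@8; visible region now rows[0,16) x cols[0,8) = 16x8
Op 2 fold_down: fold axis h@8; visible region now rows[8,16) x cols[0,8) = 8x8
Op 3 fold_down: fold axis h@12; visible region now rows[12,16) x cols[0,8) = 4x8
Op 4 cut(3, 1): punch at orig (15,1); cuts so far [(15, 1)]; region rows[12,16) x cols[0,8) = 4x8
Unfold 1 (reflect across h@12): 2 holes -> [(8, 1), (15, 1)]
Unfold 2 (reflect across h@8): 4 holes -> [(0, 1), (7, 1), (8, 1), (15, 1)]
Unfold 3 (reflect across v@8): 8 holes -> [(0, 1), (0, 14), (7, 1), (7, 14), (8, 1), (8, 14), (15, 1), (15, 14)]
Holes: [(0, 1), (0, 14), (7, 1), (7, 14), (8, 1), (8, 14), (15, 1), (15, 14)]

Answer: no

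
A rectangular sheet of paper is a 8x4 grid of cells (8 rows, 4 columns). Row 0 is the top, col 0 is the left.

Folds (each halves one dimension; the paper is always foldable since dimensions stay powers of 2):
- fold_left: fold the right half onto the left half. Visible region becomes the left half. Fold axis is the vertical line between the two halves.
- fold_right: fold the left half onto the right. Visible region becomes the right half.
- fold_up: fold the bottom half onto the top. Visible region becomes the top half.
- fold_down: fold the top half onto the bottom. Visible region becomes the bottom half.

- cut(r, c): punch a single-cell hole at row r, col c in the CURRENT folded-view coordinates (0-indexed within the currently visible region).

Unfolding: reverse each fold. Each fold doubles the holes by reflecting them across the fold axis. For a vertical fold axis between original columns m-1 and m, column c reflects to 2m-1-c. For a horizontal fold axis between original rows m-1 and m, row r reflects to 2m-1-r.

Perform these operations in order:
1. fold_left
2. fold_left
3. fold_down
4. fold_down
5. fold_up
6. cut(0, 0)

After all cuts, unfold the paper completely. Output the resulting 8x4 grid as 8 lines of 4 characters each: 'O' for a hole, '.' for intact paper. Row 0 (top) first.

Answer: OOOO
OOOO
OOOO
OOOO
OOOO
OOOO
OOOO
OOOO

Derivation:
Op 1 fold_left: fold axis v@2; visible region now rows[0,8) x cols[0,2) = 8x2
Op 2 fold_left: fold axis v@1; visible region now rows[0,8) x cols[0,1) = 8x1
Op 3 fold_down: fold axis h@4; visible region now rows[4,8) x cols[0,1) = 4x1
Op 4 fold_down: fold axis h@6; visible region now rows[6,8) x cols[0,1) = 2x1
Op 5 fold_up: fold axis h@7; visible region now rows[6,7) x cols[0,1) = 1x1
Op 6 cut(0, 0): punch at orig (6,0); cuts so far [(6, 0)]; region rows[6,7) x cols[0,1) = 1x1
Unfold 1 (reflect across h@7): 2 holes -> [(6, 0), (7, 0)]
Unfold 2 (reflect across h@6): 4 holes -> [(4, 0), (5, 0), (6, 0), (7, 0)]
Unfold 3 (reflect across h@4): 8 holes -> [(0, 0), (1, 0), (2, 0), (3, 0), (4, 0), (5, 0), (6, 0), (7, 0)]
Unfold 4 (reflect across v@1): 16 holes -> [(0, 0), (0, 1), (1, 0), (1, 1), (2, 0), (2, 1), (3, 0), (3, 1), (4, 0), (4, 1), (5, 0), (5, 1), (6, 0), (6, 1), (7, 0), (7, 1)]
Unfold 5 (reflect across v@2): 32 holes -> [(0, 0), (0, 1), (0, 2), (0, 3), (1, 0), (1, 1), (1, 2), (1, 3), (2, 0), (2, 1), (2, 2), (2, 3), (3, 0), (3, 1), (3, 2), (3, 3), (4, 0), (4, 1), (4, 2), (4, 3), (5, 0), (5, 1), (5, 2), (5, 3), (6, 0), (6, 1), (6, 2), (6, 3), (7, 0), (7, 1), (7, 2), (7, 3)]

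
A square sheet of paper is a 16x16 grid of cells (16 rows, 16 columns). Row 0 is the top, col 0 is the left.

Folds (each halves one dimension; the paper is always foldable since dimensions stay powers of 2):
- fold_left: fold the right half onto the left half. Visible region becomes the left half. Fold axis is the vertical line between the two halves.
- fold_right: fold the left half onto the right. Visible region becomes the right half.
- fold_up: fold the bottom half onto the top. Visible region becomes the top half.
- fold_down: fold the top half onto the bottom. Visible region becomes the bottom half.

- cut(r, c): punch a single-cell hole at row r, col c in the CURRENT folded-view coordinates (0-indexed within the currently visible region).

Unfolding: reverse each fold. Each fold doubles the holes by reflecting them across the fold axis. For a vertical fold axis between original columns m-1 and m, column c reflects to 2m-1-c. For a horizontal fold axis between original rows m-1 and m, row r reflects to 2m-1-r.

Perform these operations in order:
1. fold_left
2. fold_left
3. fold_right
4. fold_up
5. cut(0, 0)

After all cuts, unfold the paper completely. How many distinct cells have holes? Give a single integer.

Op 1 fold_left: fold axis v@8; visible region now rows[0,16) x cols[0,8) = 16x8
Op 2 fold_left: fold axis v@4; visible region now rows[0,16) x cols[0,4) = 16x4
Op 3 fold_right: fold axis v@2; visible region now rows[0,16) x cols[2,4) = 16x2
Op 4 fold_up: fold axis h@8; visible region now rows[0,8) x cols[2,4) = 8x2
Op 5 cut(0, 0): punch at orig (0,2); cuts so far [(0, 2)]; region rows[0,8) x cols[2,4) = 8x2
Unfold 1 (reflect across h@8): 2 holes -> [(0, 2), (15, 2)]
Unfold 2 (reflect across v@2): 4 holes -> [(0, 1), (0, 2), (15, 1), (15, 2)]
Unfold 3 (reflect across v@4): 8 holes -> [(0, 1), (0, 2), (0, 5), (0, 6), (15, 1), (15, 2), (15, 5), (15, 6)]
Unfold 4 (reflect across v@8): 16 holes -> [(0, 1), (0, 2), (0, 5), (0, 6), (0, 9), (0, 10), (0, 13), (0, 14), (15, 1), (15, 2), (15, 5), (15, 6), (15, 9), (15, 10), (15, 13), (15, 14)]

Answer: 16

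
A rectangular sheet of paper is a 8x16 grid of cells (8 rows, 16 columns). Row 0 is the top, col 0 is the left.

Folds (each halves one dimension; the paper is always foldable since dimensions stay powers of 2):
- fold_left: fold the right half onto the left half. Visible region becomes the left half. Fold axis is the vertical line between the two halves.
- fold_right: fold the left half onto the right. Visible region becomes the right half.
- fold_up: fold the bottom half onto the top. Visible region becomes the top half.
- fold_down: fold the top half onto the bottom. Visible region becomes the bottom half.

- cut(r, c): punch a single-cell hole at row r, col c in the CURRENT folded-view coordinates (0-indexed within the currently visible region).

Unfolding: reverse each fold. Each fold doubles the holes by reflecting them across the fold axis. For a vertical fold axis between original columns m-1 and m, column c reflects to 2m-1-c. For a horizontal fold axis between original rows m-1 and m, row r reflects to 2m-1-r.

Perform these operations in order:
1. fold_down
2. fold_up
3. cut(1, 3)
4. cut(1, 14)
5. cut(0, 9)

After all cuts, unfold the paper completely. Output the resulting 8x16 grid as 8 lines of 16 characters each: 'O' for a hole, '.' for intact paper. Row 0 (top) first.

Op 1 fold_down: fold axis h@4; visible region now rows[4,8) x cols[0,16) = 4x16
Op 2 fold_up: fold axis h@6; visible region now rows[4,6) x cols[0,16) = 2x16
Op 3 cut(1, 3): punch at orig (5,3); cuts so far [(5, 3)]; region rows[4,6) x cols[0,16) = 2x16
Op 4 cut(1, 14): punch at orig (5,14); cuts so far [(5, 3), (5, 14)]; region rows[4,6) x cols[0,16) = 2x16
Op 5 cut(0, 9): punch at orig (4,9); cuts so far [(4, 9), (5, 3), (5, 14)]; region rows[4,6) x cols[0,16) = 2x16
Unfold 1 (reflect across h@6): 6 holes -> [(4, 9), (5, 3), (5, 14), (6, 3), (6, 14), (7, 9)]
Unfold 2 (reflect across h@4): 12 holes -> [(0, 9), (1, 3), (1, 14), (2, 3), (2, 14), (3, 9), (4, 9), (5, 3), (5, 14), (6, 3), (6, 14), (7, 9)]

Answer: .........O......
...O..........O.
...O..........O.
.........O......
.........O......
...O..........O.
...O..........O.
.........O......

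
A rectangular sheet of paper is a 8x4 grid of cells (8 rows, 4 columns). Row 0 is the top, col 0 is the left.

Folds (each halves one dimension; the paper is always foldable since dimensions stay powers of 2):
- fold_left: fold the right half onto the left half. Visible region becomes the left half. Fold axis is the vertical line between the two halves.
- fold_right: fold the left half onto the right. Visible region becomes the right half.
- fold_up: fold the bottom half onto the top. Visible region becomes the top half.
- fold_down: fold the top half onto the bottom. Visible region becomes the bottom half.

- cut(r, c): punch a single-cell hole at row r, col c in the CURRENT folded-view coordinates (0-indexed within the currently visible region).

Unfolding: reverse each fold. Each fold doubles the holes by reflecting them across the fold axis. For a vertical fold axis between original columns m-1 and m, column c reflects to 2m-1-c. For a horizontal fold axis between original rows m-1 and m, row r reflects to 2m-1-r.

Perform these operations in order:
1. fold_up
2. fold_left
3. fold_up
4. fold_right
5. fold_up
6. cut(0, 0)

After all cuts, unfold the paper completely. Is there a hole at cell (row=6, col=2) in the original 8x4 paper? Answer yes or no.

Op 1 fold_up: fold axis h@4; visible region now rows[0,4) x cols[0,4) = 4x4
Op 2 fold_left: fold axis v@2; visible region now rows[0,4) x cols[0,2) = 4x2
Op 3 fold_up: fold axis h@2; visible region now rows[0,2) x cols[0,2) = 2x2
Op 4 fold_right: fold axis v@1; visible region now rows[0,2) x cols[1,2) = 2x1
Op 5 fold_up: fold axis h@1; visible region now rows[0,1) x cols[1,2) = 1x1
Op 6 cut(0, 0): punch at orig (0,1); cuts so far [(0, 1)]; region rows[0,1) x cols[1,2) = 1x1
Unfold 1 (reflect across h@1): 2 holes -> [(0, 1), (1, 1)]
Unfold 2 (reflect across v@1): 4 holes -> [(0, 0), (0, 1), (1, 0), (1, 1)]
Unfold 3 (reflect across h@2): 8 holes -> [(0, 0), (0, 1), (1, 0), (1, 1), (2, 0), (2, 1), (3, 0), (3, 1)]
Unfold 4 (reflect across v@2): 16 holes -> [(0, 0), (0, 1), (0, 2), (0, 3), (1, 0), (1, 1), (1, 2), (1, 3), (2, 0), (2, 1), (2, 2), (2, 3), (3, 0), (3, 1), (3, 2), (3, 3)]
Unfold 5 (reflect across h@4): 32 holes -> [(0, 0), (0, 1), (0, 2), (0, 3), (1, 0), (1, 1), (1, 2), (1, 3), (2, 0), (2, 1), (2, 2), (2, 3), (3, 0), (3, 1), (3, 2), (3, 3), (4, 0), (4, 1), (4, 2), (4, 3), (5, 0), (5, 1), (5, 2), (5, 3), (6, 0), (6, 1), (6, 2), (6, 3), (7, 0), (7, 1), (7, 2), (7, 3)]
Holes: [(0, 0), (0, 1), (0, 2), (0, 3), (1, 0), (1, 1), (1, 2), (1, 3), (2, 0), (2, 1), (2, 2), (2, 3), (3, 0), (3, 1), (3, 2), (3, 3), (4, 0), (4, 1), (4, 2), (4, 3), (5, 0), (5, 1), (5, 2), (5, 3), (6, 0), (6, 1), (6, 2), (6, 3), (7, 0), (7, 1), (7, 2), (7, 3)]

Answer: yes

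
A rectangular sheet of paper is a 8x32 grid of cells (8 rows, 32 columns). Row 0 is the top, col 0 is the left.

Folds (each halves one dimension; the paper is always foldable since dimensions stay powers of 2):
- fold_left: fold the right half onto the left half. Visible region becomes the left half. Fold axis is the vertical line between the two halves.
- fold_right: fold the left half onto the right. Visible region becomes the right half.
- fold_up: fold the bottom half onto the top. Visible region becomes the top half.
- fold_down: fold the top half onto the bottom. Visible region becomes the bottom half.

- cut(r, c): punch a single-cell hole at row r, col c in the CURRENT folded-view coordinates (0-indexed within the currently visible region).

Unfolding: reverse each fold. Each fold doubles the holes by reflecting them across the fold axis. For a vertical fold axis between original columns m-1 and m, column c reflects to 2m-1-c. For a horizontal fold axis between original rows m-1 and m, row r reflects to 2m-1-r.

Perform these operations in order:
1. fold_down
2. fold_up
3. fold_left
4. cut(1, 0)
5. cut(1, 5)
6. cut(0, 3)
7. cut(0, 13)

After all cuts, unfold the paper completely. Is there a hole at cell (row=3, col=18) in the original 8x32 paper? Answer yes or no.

Op 1 fold_down: fold axis h@4; visible region now rows[4,8) x cols[0,32) = 4x32
Op 2 fold_up: fold axis h@6; visible region now rows[4,6) x cols[0,32) = 2x32
Op 3 fold_left: fold axis v@16; visible region now rows[4,6) x cols[0,16) = 2x16
Op 4 cut(1, 0): punch at orig (5,0); cuts so far [(5, 0)]; region rows[4,6) x cols[0,16) = 2x16
Op 5 cut(1, 5): punch at orig (5,5); cuts so far [(5, 0), (5, 5)]; region rows[4,6) x cols[0,16) = 2x16
Op 6 cut(0, 3): punch at orig (4,3); cuts so far [(4, 3), (5, 0), (5, 5)]; region rows[4,6) x cols[0,16) = 2x16
Op 7 cut(0, 13): punch at orig (4,13); cuts so far [(4, 3), (4, 13), (5, 0), (5, 5)]; region rows[4,6) x cols[0,16) = 2x16
Unfold 1 (reflect across v@16): 8 holes -> [(4, 3), (4, 13), (4, 18), (4, 28), (5, 0), (5, 5), (5, 26), (5, 31)]
Unfold 2 (reflect across h@6): 16 holes -> [(4, 3), (4, 13), (4, 18), (4, 28), (5, 0), (5, 5), (5, 26), (5, 31), (6, 0), (6, 5), (6, 26), (6, 31), (7, 3), (7, 13), (7, 18), (7, 28)]
Unfold 3 (reflect across h@4): 32 holes -> [(0, 3), (0, 13), (0, 18), (0, 28), (1, 0), (1, 5), (1, 26), (1, 31), (2, 0), (2, 5), (2, 26), (2, 31), (3, 3), (3, 13), (3, 18), (3, 28), (4, 3), (4, 13), (4, 18), (4, 28), (5, 0), (5, 5), (5, 26), (5, 31), (6, 0), (6, 5), (6, 26), (6, 31), (7, 3), (7, 13), (7, 18), (7, 28)]
Holes: [(0, 3), (0, 13), (0, 18), (0, 28), (1, 0), (1, 5), (1, 26), (1, 31), (2, 0), (2, 5), (2, 26), (2, 31), (3, 3), (3, 13), (3, 18), (3, 28), (4, 3), (4, 13), (4, 18), (4, 28), (5, 0), (5, 5), (5, 26), (5, 31), (6, 0), (6, 5), (6, 26), (6, 31), (7, 3), (7, 13), (7, 18), (7, 28)]

Answer: yes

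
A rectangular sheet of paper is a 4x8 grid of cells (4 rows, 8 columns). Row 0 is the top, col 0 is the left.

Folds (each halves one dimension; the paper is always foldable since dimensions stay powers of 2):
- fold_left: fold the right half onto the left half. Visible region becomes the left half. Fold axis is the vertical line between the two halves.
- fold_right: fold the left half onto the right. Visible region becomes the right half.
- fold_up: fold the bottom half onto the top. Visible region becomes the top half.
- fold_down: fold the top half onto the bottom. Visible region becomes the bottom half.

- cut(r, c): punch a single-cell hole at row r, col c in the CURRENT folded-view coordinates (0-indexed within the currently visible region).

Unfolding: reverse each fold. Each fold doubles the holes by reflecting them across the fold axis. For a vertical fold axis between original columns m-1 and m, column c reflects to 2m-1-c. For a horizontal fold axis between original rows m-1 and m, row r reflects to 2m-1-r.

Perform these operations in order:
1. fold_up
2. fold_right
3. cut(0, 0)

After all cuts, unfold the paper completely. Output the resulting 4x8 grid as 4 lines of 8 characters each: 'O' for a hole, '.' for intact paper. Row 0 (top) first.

Answer: ...OO...
........
........
...OO...

Derivation:
Op 1 fold_up: fold axis h@2; visible region now rows[0,2) x cols[0,8) = 2x8
Op 2 fold_right: fold axis v@4; visible region now rows[0,2) x cols[4,8) = 2x4
Op 3 cut(0, 0): punch at orig (0,4); cuts so far [(0, 4)]; region rows[0,2) x cols[4,8) = 2x4
Unfold 1 (reflect across v@4): 2 holes -> [(0, 3), (0, 4)]
Unfold 2 (reflect across h@2): 4 holes -> [(0, 3), (0, 4), (3, 3), (3, 4)]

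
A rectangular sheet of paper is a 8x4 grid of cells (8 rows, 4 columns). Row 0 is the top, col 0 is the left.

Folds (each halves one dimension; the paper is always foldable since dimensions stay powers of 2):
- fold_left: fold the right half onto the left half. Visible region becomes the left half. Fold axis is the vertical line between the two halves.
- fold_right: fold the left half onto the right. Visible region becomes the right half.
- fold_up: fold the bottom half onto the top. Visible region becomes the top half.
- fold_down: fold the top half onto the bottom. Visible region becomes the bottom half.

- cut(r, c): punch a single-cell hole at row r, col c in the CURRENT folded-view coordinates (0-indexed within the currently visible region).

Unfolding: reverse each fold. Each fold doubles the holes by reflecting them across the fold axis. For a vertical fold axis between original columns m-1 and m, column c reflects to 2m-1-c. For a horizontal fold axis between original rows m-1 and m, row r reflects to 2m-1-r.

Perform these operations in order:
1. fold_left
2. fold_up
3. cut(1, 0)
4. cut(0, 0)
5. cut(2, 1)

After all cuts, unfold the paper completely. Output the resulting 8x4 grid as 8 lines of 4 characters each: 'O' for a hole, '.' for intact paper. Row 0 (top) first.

Answer: O..O
O..O
.OO.
....
....
.OO.
O..O
O..O

Derivation:
Op 1 fold_left: fold axis v@2; visible region now rows[0,8) x cols[0,2) = 8x2
Op 2 fold_up: fold axis h@4; visible region now rows[0,4) x cols[0,2) = 4x2
Op 3 cut(1, 0): punch at orig (1,0); cuts so far [(1, 0)]; region rows[0,4) x cols[0,2) = 4x2
Op 4 cut(0, 0): punch at orig (0,0); cuts so far [(0, 0), (1, 0)]; region rows[0,4) x cols[0,2) = 4x2
Op 5 cut(2, 1): punch at orig (2,1); cuts so far [(0, 0), (1, 0), (2, 1)]; region rows[0,4) x cols[0,2) = 4x2
Unfold 1 (reflect across h@4): 6 holes -> [(0, 0), (1, 0), (2, 1), (5, 1), (6, 0), (7, 0)]
Unfold 2 (reflect across v@2): 12 holes -> [(0, 0), (0, 3), (1, 0), (1, 3), (2, 1), (2, 2), (5, 1), (5, 2), (6, 0), (6, 3), (7, 0), (7, 3)]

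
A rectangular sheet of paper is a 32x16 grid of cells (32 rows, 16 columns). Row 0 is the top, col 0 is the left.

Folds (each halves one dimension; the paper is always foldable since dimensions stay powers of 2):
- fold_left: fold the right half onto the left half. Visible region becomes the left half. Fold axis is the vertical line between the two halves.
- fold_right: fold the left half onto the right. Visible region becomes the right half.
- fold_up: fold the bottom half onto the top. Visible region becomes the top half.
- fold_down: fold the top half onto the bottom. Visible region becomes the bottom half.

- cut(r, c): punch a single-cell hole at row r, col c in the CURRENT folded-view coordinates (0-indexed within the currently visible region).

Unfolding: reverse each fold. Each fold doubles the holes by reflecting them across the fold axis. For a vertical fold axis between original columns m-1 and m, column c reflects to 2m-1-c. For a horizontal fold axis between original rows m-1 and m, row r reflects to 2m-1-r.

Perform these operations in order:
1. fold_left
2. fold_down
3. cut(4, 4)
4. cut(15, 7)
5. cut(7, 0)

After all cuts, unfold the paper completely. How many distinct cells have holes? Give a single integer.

Op 1 fold_left: fold axis v@8; visible region now rows[0,32) x cols[0,8) = 32x8
Op 2 fold_down: fold axis h@16; visible region now rows[16,32) x cols[0,8) = 16x8
Op 3 cut(4, 4): punch at orig (20,4); cuts so far [(20, 4)]; region rows[16,32) x cols[0,8) = 16x8
Op 4 cut(15, 7): punch at orig (31,7); cuts so far [(20, 4), (31, 7)]; region rows[16,32) x cols[0,8) = 16x8
Op 5 cut(7, 0): punch at orig (23,0); cuts so far [(20, 4), (23, 0), (31, 7)]; region rows[16,32) x cols[0,8) = 16x8
Unfold 1 (reflect across h@16): 6 holes -> [(0, 7), (8, 0), (11, 4), (20, 4), (23, 0), (31, 7)]
Unfold 2 (reflect across v@8): 12 holes -> [(0, 7), (0, 8), (8, 0), (8, 15), (11, 4), (11, 11), (20, 4), (20, 11), (23, 0), (23, 15), (31, 7), (31, 8)]

Answer: 12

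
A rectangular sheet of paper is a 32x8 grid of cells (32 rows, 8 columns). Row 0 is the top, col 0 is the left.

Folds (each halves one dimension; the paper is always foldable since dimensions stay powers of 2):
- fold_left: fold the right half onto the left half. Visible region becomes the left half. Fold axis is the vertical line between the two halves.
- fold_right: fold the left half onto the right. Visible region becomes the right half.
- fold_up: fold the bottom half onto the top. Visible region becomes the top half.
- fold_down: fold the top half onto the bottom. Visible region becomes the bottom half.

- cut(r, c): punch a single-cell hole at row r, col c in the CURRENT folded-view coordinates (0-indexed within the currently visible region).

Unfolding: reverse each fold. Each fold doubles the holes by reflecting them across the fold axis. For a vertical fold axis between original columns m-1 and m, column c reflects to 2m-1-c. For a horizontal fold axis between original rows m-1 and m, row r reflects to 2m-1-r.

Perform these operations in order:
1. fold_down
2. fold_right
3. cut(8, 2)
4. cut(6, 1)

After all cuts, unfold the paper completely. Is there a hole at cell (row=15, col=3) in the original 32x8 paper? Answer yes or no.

Answer: no

Derivation:
Op 1 fold_down: fold axis h@16; visible region now rows[16,32) x cols[0,8) = 16x8
Op 2 fold_right: fold axis v@4; visible region now rows[16,32) x cols[4,8) = 16x4
Op 3 cut(8, 2): punch at orig (24,6); cuts so far [(24, 6)]; region rows[16,32) x cols[4,8) = 16x4
Op 4 cut(6, 1): punch at orig (22,5); cuts so far [(22, 5), (24, 6)]; region rows[16,32) x cols[4,8) = 16x4
Unfold 1 (reflect across v@4): 4 holes -> [(22, 2), (22, 5), (24, 1), (24, 6)]
Unfold 2 (reflect across h@16): 8 holes -> [(7, 1), (7, 6), (9, 2), (9, 5), (22, 2), (22, 5), (24, 1), (24, 6)]
Holes: [(7, 1), (7, 6), (9, 2), (9, 5), (22, 2), (22, 5), (24, 1), (24, 6)]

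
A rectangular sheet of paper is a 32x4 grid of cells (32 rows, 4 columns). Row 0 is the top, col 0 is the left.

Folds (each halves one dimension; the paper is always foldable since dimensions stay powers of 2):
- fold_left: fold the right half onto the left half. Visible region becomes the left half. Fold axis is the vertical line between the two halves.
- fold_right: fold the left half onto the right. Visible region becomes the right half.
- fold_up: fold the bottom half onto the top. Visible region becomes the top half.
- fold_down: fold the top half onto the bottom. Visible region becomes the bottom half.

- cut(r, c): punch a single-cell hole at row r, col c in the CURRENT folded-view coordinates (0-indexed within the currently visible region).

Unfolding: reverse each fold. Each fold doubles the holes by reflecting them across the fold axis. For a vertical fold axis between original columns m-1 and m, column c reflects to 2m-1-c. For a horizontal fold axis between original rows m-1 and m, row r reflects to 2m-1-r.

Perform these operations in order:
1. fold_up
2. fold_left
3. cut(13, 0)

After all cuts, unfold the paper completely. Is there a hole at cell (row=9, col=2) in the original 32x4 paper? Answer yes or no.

Answer: no

Derivation:
Op 1 fold_up: fold axis h@16; visible region now rows[0,16) x cols[0,4) = 16x4
Op 2 fold_left: fold axis v@2; visible region now rows[0,16) x cols[0,2) = 16x2
Op 3 cut(13, 0): punch at orig (13,0); cuts so far [(13, 0)]; region rows[0,16) x cols[0,2) = 16x2
Unfold 1 (reflect across v@2): 2 holes -> [(13, 0), (13, 3)]
Unfold 2 (reflect across h@16): 4 holes -> [(13, 0), (13, 3), (18, 0), (18, 3)]
Holes: [(13, 0), (13, 3), (18, 0), (18, 3)]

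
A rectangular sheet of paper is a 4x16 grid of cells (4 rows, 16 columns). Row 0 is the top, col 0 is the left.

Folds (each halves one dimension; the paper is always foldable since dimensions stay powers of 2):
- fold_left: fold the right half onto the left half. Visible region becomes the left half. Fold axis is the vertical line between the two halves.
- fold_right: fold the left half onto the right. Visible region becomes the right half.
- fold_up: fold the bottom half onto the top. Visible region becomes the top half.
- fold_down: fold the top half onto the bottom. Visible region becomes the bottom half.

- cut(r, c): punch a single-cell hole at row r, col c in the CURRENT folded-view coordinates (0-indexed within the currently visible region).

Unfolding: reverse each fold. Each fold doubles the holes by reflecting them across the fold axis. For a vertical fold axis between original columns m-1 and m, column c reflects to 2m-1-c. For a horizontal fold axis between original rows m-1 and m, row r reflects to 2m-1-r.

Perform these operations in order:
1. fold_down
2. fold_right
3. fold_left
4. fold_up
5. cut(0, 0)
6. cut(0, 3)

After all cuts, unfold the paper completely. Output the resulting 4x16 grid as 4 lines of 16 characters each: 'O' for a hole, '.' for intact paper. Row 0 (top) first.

Answer: O..OO..OO..OO..O
O..OO..OO..OO..O
O..OO..OO..OO..O
O..OO..OO..OO..O

Derivation:
Op 1 fold_down: fold axis h@2; visible region now rows[2,4) x cols[0,16) = 2x16
Op 2 fold_right: fold axis v@8; visible region now rows[2,4) x cols[8,16) = 2x8
Op 3 fold_left: fold axis v@12; visible region now rows[2,4) x cols[8,12) = 2x4
Op 4 fold_up: fold axis h@3; visible region now rows[2,3) x cols[8,12) = 1x4
Op 5 cut(0, 0): punch at orig (2,8); cuts so far [(2, 8)]; region rows[2,3) x cols[8,12) = 1x4
Op 6 cut(0, 3): punch at orig (2,11); cuts so far [(2, 8), (2, 11)]; region rows[2,3) x cols[8,12) = 1x4
Unfold 1 (reflect across h@3): 4 holes -> [(2, 8), (2, 11), (3, 8), (3, 11)]
Unfold 2 (reflect across v@12): 8 holes -> [(2, 8), (2, 11), (2, 12), (2, 15), (3, 8), (3, 11), (3, 12), (3, 15)]
Unfold 3 (reflect across v@8): 16 holes -> [(2, 0), (2, 3), (2, 4), (2, 7), (2, 8), (2, 11), (2, 12), (2, 15), (3, 0), (3, 3), (3, 4), (3, 7), (3, 8), (3, 11), (3, 12), (3, 15)]
Unfold 4 (reflect across h@2): 32 holes -> [(0, 0), (0, 3), (0, 4), (0, 7), (0, 8), (0, 11), (0, 12), (0, 15), (1, 0), (1, 3), (1, 4), (1, 7), (1, 8), (1, 11), (1, 12), (1, 15), (2, 0), (2, 3), (2, 4), (2, 7), (2, 8), (2, 11), (2, 12), (2, 15), (3, 0), (3, 3), (3, 4), (3, 7), (3, 8), (3, 11), (3, 12), (3, 15)]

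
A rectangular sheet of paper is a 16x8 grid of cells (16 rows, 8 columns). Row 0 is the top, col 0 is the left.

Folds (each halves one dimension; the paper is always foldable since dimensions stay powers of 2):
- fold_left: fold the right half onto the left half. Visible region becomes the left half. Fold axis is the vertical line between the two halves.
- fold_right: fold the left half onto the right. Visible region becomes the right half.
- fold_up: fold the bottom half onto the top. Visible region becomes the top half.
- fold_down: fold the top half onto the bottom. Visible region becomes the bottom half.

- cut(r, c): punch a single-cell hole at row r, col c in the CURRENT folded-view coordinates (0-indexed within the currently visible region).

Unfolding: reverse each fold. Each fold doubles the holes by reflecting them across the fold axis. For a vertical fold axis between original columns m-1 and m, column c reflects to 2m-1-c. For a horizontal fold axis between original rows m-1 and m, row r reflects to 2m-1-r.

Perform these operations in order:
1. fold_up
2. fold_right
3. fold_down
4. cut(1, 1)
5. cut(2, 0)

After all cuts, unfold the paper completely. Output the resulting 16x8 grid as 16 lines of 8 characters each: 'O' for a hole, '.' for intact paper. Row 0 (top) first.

Answer: ........
...OO...
..O..O..
........
........
..O..O..
...OO...
........
........
...OO...
..O..O..
........
........
..O..O..
...OO...
........

Derivation:
Op 1 fold_up: fold axis h@8; visible region now rows[0,8) x cols[0,8) = 8x8
Op 2 fold_right: fold axis v@4; visible region now rows[0,8) x cols[4,8) = 8x4
Op 3 fold_down: fold axis h@4; visible region now rows[4,8) x cols[4,8) = 4x4
Op 4 cut(1, 1): punch at orig (5,5); cuts so far [(5, 5)]; region rows[4,8) x cols[4,8) = 4x4
Op 5 cut(2, 0): punch at orig (6,4); cuts so far [(5, 5), (6, 4)]; region rows[4,8) x cols[4,8) = 4x4
Unfold 1 (reflect across h@4): 4 holes -> [(1, 4), (2, 5), (5, 5), (6, 4)]
Unfold 2 (reflect across v@4): 8 holes -> [(1, 3), (1, 4), (2, 2), (2, 5), (5, 2), (5, 5), (6, 3), (6, 4)]
Unfold 3 (reflect across h@8): 16 holes -> [(1, 3), (1, 4), (2, 2), (2, 5), (5, 2), (5, 5), (6, 3), (6, 4), (9, 3), (9, 4), (10, 2), (10, 5), (13, 2), (13, 5), (14, 3), (14, 4)]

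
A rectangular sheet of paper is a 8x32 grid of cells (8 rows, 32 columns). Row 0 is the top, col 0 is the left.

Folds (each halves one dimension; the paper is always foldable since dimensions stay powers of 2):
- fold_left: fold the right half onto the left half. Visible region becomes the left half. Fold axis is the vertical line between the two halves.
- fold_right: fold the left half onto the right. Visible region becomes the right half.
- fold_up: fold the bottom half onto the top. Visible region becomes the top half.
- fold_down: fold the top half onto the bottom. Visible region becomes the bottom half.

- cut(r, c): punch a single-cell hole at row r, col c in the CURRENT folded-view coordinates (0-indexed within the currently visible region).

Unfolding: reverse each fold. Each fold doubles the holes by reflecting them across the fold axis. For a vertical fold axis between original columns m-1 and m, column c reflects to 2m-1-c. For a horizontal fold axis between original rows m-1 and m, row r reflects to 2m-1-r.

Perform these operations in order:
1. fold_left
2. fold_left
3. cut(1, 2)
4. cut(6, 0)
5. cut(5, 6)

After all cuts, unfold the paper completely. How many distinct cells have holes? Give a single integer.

Answer: 12

Derivation:
Op 1 fold_left: fold axis v@16; visible region now rows[0,8) x cols[0,16) = 8x16
Op 2 fold_left: fold axis v@8; visible region now rows[0,8) x cols[0,8) = 8x8
Op 3 cut(1, 2): punch at orig (1,2); cuts so far [(1, 2)]; region rows[0,8) x cols[0,8) = 8x8
Op 4 cut(6, 0): punch at orig (6,0); cuts so far [(1, 2), (6, 0)]; region rows[0,8) x cols[0,8) = 8x8
Op 5 cut(5, 6): punch at orig (5,6); cuts so far [(1, 2), (5, 6), (6, 0)]; region rows[0,8) x cols[0,8) = 8x8
Unfold 1 (reflect across v@8): 6 holes -> [(1, 2), (1, 13), (5, 6), (5, 9), (6, 0), (6, 15)]
Unfold 2 (reflect across v@16): 12 holes -> [(1, 2), (1, 13), (1, 18), (1, 29), (5, 6), (5, 9), (5, 22), (5, 25), (6, 0), (6, 15), (6, 16), (6, 31)]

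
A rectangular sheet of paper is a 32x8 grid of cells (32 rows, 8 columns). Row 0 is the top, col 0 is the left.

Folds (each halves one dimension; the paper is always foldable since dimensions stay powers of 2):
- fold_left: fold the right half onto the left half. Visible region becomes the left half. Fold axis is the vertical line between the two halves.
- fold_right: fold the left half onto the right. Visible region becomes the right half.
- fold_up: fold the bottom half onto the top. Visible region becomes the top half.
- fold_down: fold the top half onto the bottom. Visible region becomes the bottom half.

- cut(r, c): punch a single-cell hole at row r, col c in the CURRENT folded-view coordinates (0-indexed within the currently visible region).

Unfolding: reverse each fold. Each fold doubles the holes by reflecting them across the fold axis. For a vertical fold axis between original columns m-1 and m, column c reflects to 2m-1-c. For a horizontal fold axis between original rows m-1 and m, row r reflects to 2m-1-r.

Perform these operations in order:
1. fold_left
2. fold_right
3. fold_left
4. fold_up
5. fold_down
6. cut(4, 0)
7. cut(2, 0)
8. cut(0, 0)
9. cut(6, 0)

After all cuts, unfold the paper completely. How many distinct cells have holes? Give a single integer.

Op 1 fold_left: fold axis v@4; visible region now rows[0,32) x cols[0,4) = 32x4
Op 2 fold_right: fold axis v@2; visible region now rows[0,32) x cols[2,4) = 32x2
Op 3 fold_left: fold axis v@3; visible region now rows[0,32) x cols[2,3) = 32x1
Op 4 fold_up: fold axis h@16; visible region now rows[0,16) x cols[2,3) = 16x1
Op 5 fold_down: fold axis h@8; visible region now rows[8,16) x cols[2,3) = 8x1
Op 6 cut(4, 0): punch at orig (12,2); cuts so far [(12, 2)]; region rows[8,16) x cols[2,3) = 8x1
Op 7 cut(2, 0): punch at orig (10,2); cuts so far [(10, 2), (12, 2)]; region rows[8,16) x cols[2,3) = 8x1
Op 8 cut(0, 0): punch at orig (8,2); cuts so far [(8, 2), (10, 2), (12, 2)]; region rows[8,16) x cols[2,3) = 8x1
Op 9 cut(6, 0): punch at orig (14,2); cuts so far [(8, 2), (10, 2), (12, 2), (14, 2)]; region rows[8,16) x cols[2,3) = 8x1
Unfold 1 (reflect across h@8): 8 holes -> [(1, 2), (3, 2), (5, 2), (7, 2), (8, 2), (10, 2), (12, 2), (14, 2)]
Unfold 2 (reflect across h@16): 16 holes -> [(1, 2), (3, 2), (5, 2), (7, 2), (8, 2), (10, 2), (12, 2), (14, 2), (17, 2), (19, 2), (21, 2), (23, 2), (24, 2), (26, 2), (28, 2), (30, 2)]
Unfold 3 (reflect across v@3): 32 holes -> [(1, 2), (1, 3), (3, 2), (3, 3), (5, 2), (5, 3), (7, 2), (7, 3), (8, 2), (8, 3), (10, 2), (10, 3), (12, 2), (12, 3), (14, 2), (14, 3), (17, 2), (17, 3), (19, 2), (19, 3), (21, 2), (21, 3), (23, 2), (23, 3), (24, 2), (24, 3), (26, 2), (26, 3), (28, 2), (28, 3), (30, 2), (30, 3)]
Unfold 4 (reflect across v@2): 64 holes -> [(1, 0), (1, 1), (1, 2), (1, 3), (3, 0), (3, 1), (3, 2), (3, 3), (5, 0), (5, 1), (5, 2), (5, 3), (7, 0), (7, 1), (7, 2), (7, 3), (8, 0), (8, 1), (8, 2), (8, 3), (10, 0), (10, 1), (10, 2), (10, 3), (12, 0), (12, 1), (12, 2), (12, 3), (14, 0), (14, 1), (14, 2), (14, 3), (17, 0), (17, 1), (17, 2), (17, 3), (19, 0), (19, 1), (19, 2), (19, 3), (21, 0), (21, 1), (21, 2), (21, 3), (23, 0), (23, 1), (23, 2), (23, 3), (24, 0), (24, 1), (24, 2), (24, 3), (26, 0), (26, 1), (26, 2), (26, 3), (28, 0), (28, 1), (28, 2), (28, 3), (30, 0), (30, 1), (30, 2), (30, 3)]
Unfold 5 (reflect across v@4): 128 holes -> [(1, 0), (1, 1), (1, 2), (1, 3), (1, 4), (1, 5), (1, 6), (1, 7), (3, 0), (3, 1), (3, 2), (3, 3), (3, 4), (3, 5), (3, 6), (3, 7), (5, 0), (5, 1), (5, 2), (5, 3), (5, 4), (5, 5), (5, 6), (5, 7), (7, 0), (7, 1), (7, 2), (7, 3), (7, 4), (7, 5), (7, 6), (7, 7), (8, 0), (8, 1), (8, 2), (8, 3), (8, 4), (8, 5), (8, 6), (8, 7), (10, 0), (10, 1), (10, 2), (10, 3), (10, 4), (10, 5), (10, 6), (10, 7), (12, 0), (12, 1), (12, 2), (12, 3), (12, 4), (12, 5), (12, 6), (12, 7), (14, 0), (14, 1), (14, 2), (14, 3), (14, 4), (14, 5), (14, 6), (14, 7), (17, 0), (17, 1), (17, 2), (17, 3), (17, 4), (17, 5), (17, 6), (17, 7), (19, 0), (19, 1), (19, 2), (19, 3), (19, 4), (19, 5), (19, 6), (19, 7), (21, 0), (21, 1), (21, 2), (21, 3), (21, 4), (21, 5), (21, 6), (21, 7), (23, 0), (23, 1), (23, 2), (23, 3), (23, 4), (23, 5), (23, 6), (23, 7), (24, 0), (24, 1), (24, 2), (24, 3), (24, 4), (24, 5), (24, 6), (24, 7), (26, 0), (26, 1), (26, 2), (26, 3), (26, 4), (26, 5), (26, 6), (26, 7), (28, 0), (28, 1), (28, 2), (28, 3), (28, 4), (28, 5), (28, 6), (28, 7), (30, 0), (30, 1), (30, 2), (30, 3), (30, 4), (30, 5), (30, 6), (30, 7)]

Answer: 128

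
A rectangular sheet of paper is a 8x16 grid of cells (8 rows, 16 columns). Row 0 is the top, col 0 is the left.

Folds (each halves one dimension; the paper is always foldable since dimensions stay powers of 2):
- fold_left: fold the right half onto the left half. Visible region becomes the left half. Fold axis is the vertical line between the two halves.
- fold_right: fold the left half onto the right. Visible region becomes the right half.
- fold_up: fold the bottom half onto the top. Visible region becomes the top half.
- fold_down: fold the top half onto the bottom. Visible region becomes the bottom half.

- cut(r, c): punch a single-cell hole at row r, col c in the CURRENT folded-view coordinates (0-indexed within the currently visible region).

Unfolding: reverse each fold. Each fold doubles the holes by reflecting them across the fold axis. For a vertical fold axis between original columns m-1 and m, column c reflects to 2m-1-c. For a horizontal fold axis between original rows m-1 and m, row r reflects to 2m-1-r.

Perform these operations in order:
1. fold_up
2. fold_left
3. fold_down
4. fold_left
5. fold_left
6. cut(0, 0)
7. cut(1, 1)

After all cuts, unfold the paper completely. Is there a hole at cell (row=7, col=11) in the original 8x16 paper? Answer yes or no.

Op 1 fold_up: fold axis h@4; visible region now rows[0,4) x cols[0,16) = 4x16
Op 2 fold_left: fold axis v@8; visible region now rows[0,4) x cols[0,8) = 4x8
Op 3 fold_down: fold axis h@2; visible region now rows[2,4) x cols[0,8) = 2x8
Op 4 fold_left: fold axis v@4; visible region now rows[2,4) x cols[0,4) = 2x4
Op 5 fold_left: fold axis v@2; visible region now rows[2,4) x cols[0,2) = 2x2
Op 6 cut(0, 0): punch at orig (2,0); cuts so far [(2, 0)]; region rows[2,4) x cols[0,2) = 2x2
Op 7 cut(1, 1): punch at orig (3,1); cuts so far [(2, 0), (3, 1)]; region rows[2,4) x cols[0,2) = 2x2
Unfold 1 (reflect across v@2): 4 holes -> [(2, 0), (2, 3), (3, 1), (3, 2)]
Unfold 2 (reflect across v@4): 8 holes -> [(2, 0), (2, 3), (2, 4), (2, 7), (3, 1), (3, 2), (3, 5), (3, 6)]
Unfold 3 (reflect across h@2): 16 holes -> [(0, 1), (0, 2), (0, 5), (0, 6), (1, 0), (1, 3), (1, 4), (1, 7), (2, 0), (2, 3), (2, 4), (2, 7), (3, 1), (3, 2), (3, 5), (3, 6)]
Unfold 4 (reflect across v@8): 32 holes -> [(0, 1), (0, 2), (0, 5), (0, 6), (0, 9), (0, 10), (0, 13), (0, 14), (1, 0), (1, 3), (1, 4), (1, 7), (1, 8), (1, 11), (1, 12), (1, 15), (2, 0), (2, 3), (2, 4), (2, 7), (2, 8), (2, 11), (2, 12), (2, 15), (3, 1), (3, 2), (3, 5), (3, 6), (3, 9), (3, 10), (3, 13), (3, 14)]
Unfold 5 (reflect across h@4): 64 holes -> [(0, 1), (0, 2), (0, 5), (0, 6), (0, 9), (0, 10), (0, 13), (0, 14), (1, 0), (1, 3), (1, 4), (1, 7), (1, 8), (1, 11), (1, 12), (1, 15), (2, 0), (2, 3), (2, 4), (2, 7), (2, 8), (2, 11), (2, 12), (2, 15), (3, 1), (3, 2), (3, 5), (3, 6), (3, 9), (3, 10), (3, 13), (3, 14), (4, 1), (4, 2), (4, 5), (4, 6), (4, 9), (4, 10), (4, 13), (4, 14), (5, 0), (5, 3), (5, 4), (5, 7), (5, 8), (5, 11), (5, 12), (5, 15), (6, 0), (6, 3), (6, 4), (6, 7), (6, 8), (6, 11), (6, 12), (6, 15), (7, 1), (7, 2), (7, 5), (7, 6), (7, 9), (7, 10), (7, 13), (7, 14)]
Holes: [(0, 1), (0, 2), (0, 5), (0, 6), (0, 9), (0, 10), (0, 13), (0, 14), (1, 0), (1, 3), (1, 4), (1, 7), (1, 8), (1, 11), (1, 12), (1, 15), (2, 0), (2, 3), (2, 4), (2, 7), (2, 8), (2, 11), (2, 12), (2, 15), (3, 1), (3, 2), (3, 5), (3, 6), (3, 9), (3, 10), (3, 13), (3, 14), (4, 1), (4, 2), (4, 5), (4, 6), (4, 9), (4, 10), (4, 13), (4, 14), (5, 0), (5, 3), (5, 4), (5, 7), (5, 8), (5, 11), (5, 12), (5, 15), (6, 0), (6, 3), (6, 4), (6, 7), (6, 8), (6, 11), (6, 12), (6, 15), (7, 1), (7, 2), (7, 5), (7, 6), (7, 9), (7, 10), (7, 13), (7, 14)]

Answer: no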